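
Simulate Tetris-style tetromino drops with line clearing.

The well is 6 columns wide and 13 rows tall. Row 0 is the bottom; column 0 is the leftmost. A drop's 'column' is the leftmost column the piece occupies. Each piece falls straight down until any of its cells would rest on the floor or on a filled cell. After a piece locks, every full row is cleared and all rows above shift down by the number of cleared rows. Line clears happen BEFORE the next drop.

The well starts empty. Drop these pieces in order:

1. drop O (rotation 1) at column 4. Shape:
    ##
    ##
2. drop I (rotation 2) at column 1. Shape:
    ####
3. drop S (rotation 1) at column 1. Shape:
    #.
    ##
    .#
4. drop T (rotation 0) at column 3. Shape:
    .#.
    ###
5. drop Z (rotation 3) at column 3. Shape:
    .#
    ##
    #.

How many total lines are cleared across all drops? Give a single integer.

Answer: 0

Derivation:
Drop 1: O rot1 at col 4 lands with bottom-row=0; cleared 0 line(s) (total 0); column heights now [0 0 0 0 2 2], max=2
Drop 2: I rot2 at col 1 lands with bottom-row=2; cleared 0 line(s) (total 0); column heights now [0 3 3 3 3 2], max=3
Drop 3: S rot1 at col 1 lands with bottom-row=3; cleared 0 line(s) (total 0); column heights now [0 6 5 3 3 2], max=6
Drop 4: T rot0 at col 3 lands with bottom-row=3; cleared 0 line(s) (total 0); column heights now [0 6 5 4 5 4], max=6
Drop 5: Z rot3 at col 3 lands with bottom-row=4; cleared 0 line(s) (total 0); column heights now [0 6 5 6 7 4], max=7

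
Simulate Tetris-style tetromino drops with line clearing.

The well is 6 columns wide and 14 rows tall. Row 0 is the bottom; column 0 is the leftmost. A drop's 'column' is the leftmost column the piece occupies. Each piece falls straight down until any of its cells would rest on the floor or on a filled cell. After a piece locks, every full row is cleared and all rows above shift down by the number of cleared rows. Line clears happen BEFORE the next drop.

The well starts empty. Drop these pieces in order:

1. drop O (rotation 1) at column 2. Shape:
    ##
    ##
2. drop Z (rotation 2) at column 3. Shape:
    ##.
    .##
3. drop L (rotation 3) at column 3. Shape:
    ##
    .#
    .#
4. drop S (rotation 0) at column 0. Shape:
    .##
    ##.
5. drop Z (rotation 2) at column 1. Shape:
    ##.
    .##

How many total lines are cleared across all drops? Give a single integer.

Answer: 1

Derivation:
Drop 1: O rot1 at col 2 lands with bottom-row=0; cleared 0 line(s) (total 0); column heights now [0 0 2 2 0 0], max=2
Drop 2: Z rot2 at col 3 lands with bottom-row=1; cleared 0 line(s) (total 0); column heights now [0 0 2 3 3 2], max=3
Drop 3: L rot3 at col 3 lands with bottom-row=3; cleared 0 line(s) (total 0); column heights now [0 0 2 6 6 2], max=6
Drop 4: S rot0 at col 0 lands with bottom-row=1; cleared 1 line(s) (total 1); column heights now [0 2 2 5 5 0], max=5
Drop 5: Z rot2 at col 1 lands with bottom-row=5; cleared 0 line(s) (total 1); column heights now [0 7 7 6 5 0], max=7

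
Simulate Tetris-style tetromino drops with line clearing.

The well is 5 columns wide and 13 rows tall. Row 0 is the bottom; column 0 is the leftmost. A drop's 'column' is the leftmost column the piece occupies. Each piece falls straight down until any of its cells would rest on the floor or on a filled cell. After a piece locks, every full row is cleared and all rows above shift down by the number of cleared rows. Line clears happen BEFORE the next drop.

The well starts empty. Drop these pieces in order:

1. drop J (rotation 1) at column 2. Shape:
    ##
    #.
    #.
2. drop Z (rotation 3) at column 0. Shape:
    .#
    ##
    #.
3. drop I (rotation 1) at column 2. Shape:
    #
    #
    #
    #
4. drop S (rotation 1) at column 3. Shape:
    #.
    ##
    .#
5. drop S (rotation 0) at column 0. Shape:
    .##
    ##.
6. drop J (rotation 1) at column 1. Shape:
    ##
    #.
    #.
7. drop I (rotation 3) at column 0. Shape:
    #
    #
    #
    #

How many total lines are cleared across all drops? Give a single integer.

Answer: 0

Derivation:
Drop 1: J rot1 at col 2 lands with bottom-row=0; cleared 0 line(s) (total 0); column heights now [0 0 3 3 0], max=3
Drop 2: Z rot3 at col 0 lands with bottom-row=0; cleared 0 line(s) (total 0); column heights now [2 3 3 3 0], max=3
Drop 3: I rot1 at col 2 lands with bottom-row=3; cleared 0 line(s) (total 0); column heights now [2 3 7 3 0], max=7
Drop 4: S rot1 at col 3 lands with bottom-row=2; cleared 0 line(s) (total 0); column heights now [2 3 7 5 4], max=7
Drop 5: S rot0 at col 0 lands with bottom-row=6; cleared 0 line(s) (total 0); column heights now [7 8 8 5 4], max=8
Drop 6: J rot1 at col 1 lands with bottom-row=8; cleared 0 line(s) (total 0); column heights now [7 11 11 5 4], max=11
Drop 7: I rot3 at col 0 lands with bottom-row=7; cleared 0 line(s) (total 0); column heights now [11 11 11 5 4], max=11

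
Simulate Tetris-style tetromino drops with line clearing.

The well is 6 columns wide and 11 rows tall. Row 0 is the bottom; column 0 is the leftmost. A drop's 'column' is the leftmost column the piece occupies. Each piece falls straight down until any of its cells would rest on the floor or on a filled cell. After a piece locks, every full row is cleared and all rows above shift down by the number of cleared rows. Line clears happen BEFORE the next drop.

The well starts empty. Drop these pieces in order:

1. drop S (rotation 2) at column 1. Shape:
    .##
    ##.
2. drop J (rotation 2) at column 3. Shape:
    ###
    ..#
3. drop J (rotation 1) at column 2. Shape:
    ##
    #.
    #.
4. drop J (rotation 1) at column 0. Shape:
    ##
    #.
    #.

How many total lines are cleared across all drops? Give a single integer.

Answer: 1

Derivation:
Drop 1: S rot2 at col 1 lands with bottom-row=0; cleared 0 line(s) (total 0); column heights now [0 1 2 2 0 0], max=2
Drop 2: J rot2 at col 3 lands with bottom-row=1; cleared 0 line(s) (total 0); column heights now [0 1 2 3 3 3], max=3
Drop 3: J rot1 at col 2 lands with bottom-row=2; cleared 0 line(s) (total 0); column heights now [0 1 5 5 3 3], max=5
Drop 4: J rot1 at col 0 lands with bottom-row=0; cleared 1 line(s) (total 1); column heights now [2 1 4 4 0 2], max=4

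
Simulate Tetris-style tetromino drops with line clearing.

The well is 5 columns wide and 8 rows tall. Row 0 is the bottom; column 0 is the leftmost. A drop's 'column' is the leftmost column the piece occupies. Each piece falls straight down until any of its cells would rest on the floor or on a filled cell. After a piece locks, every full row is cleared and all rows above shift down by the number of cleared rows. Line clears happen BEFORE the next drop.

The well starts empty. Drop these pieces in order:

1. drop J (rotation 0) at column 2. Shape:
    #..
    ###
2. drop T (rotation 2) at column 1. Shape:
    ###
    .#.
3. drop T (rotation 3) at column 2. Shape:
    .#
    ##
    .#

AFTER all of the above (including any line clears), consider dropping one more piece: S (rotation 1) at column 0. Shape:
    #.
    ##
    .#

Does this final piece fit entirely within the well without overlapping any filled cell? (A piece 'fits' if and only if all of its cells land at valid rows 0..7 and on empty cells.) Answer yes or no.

Answer: yes

Derivation:
Drop 1: J rot0 at col 2 lands with bottom-row=0; cleared 0 line(s) (total 0); column heights now [0 0 2 1 1], max=2
Drop 2: T rot2 at col 1 lands with bottom-row=2; cleared 0 line(s) (total 0); column heights now [0 4 4 4 1], max=4
Drop 3: T rot3 at col 2 lands with bottom-row=4; cleared 0 line(s) (total 0); column heights now [0 4 6 7 1], max=7
Test piece S rot1 at col 0 (width 2): heights before test = [0 4 6 7 1]; fits = True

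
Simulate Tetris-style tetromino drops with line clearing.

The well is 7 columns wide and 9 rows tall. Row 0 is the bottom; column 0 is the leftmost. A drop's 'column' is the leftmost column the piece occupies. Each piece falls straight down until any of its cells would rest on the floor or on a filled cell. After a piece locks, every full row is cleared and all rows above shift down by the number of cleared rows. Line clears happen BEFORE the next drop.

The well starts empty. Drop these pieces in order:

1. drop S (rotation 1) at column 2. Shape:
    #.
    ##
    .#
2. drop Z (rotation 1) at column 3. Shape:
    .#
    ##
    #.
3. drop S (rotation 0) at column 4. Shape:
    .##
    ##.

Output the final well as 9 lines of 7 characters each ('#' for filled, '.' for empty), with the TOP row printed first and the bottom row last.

Drop 1: S rot1 at col 2 lands with bottom-row=0; cleared 0 line(s) (total 0); column heights now [0 0 3 2 0 0 0], max=3
Drop 2: Z rot1 at col 3 lands with bottom-row=2; cleared 0 line(s) (total 0); column heights now [0 0 3 4 5 0 0], max=5
Drop 3: S rot0 at col 4 lands with bottom-row=5; cleared 0 line(s) (total 0); column heights now [0 0 3 4 6 7 7], max=7

Answer: .......
.......
.....##
....##.
....#..
...##..
..##...
..##...
...#...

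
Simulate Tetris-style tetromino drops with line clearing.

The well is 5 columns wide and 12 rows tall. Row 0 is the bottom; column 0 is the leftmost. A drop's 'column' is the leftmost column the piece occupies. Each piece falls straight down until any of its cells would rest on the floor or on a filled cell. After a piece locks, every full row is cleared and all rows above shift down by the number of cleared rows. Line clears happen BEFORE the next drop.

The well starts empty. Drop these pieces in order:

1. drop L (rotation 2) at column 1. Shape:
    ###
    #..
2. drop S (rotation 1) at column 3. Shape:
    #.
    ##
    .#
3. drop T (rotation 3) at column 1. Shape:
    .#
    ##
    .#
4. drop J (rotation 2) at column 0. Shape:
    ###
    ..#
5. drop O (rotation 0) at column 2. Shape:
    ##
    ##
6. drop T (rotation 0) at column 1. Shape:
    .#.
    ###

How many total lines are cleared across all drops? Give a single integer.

Answer: 0

Derivation:
Drop 1: L rot2 at col 1 lands with bottom-row=0; cleared 0 line(s) (total 0); column heights now [0 2 2 2 0], max=2
Drop 2: S rot1 at col 3 lands with bottom-row=1; cleared 0 line(s) (total 0); column heights now [0 2 2 4 3], max=4
Drop 3: T rot3 at col 1 lands with bottom-row=2; cleared 0 line(s) (total 0); column heights now [0 4 5 4 3], max=5
Drop 4: J rot2 at col 0 lands with bottom-row=5; cleared 0 line(s) (total 0); column heights now [7 7 7 4 3], max=7
Drop 5: O rot0 at col 2 lands with bottom-row=7; cleared 0 line(s) (total 0); column heights now [7 7 9 9 3], max=9
Drop 6: T rot0 at col 1 lands with bottom-row=9; cleared 0 line(s) (total 0); column heights now [7 10 11 10 3], max=11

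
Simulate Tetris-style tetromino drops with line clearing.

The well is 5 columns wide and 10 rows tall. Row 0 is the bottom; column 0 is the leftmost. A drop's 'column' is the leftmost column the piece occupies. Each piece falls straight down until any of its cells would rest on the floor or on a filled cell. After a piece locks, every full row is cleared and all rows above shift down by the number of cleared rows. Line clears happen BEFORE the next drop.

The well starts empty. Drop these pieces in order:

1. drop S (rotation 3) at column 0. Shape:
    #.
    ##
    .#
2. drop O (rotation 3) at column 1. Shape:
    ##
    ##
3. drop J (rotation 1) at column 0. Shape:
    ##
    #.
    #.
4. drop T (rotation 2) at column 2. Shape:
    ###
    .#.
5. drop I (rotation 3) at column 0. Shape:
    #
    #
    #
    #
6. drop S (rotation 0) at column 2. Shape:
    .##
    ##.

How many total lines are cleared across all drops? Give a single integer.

Drop 1: S rot3 at col 0 lands with bottom-row=0; cleared 0 line(s) (total 0); column heights now [3 2 0 0 0], max=3
Drop 2: O rot3 at col 1 lands with bottom-row=2; cleared 0 line(s) (total 0); column heights now [3 4 4 0 0], max=4
Drop 3: J rot1 at col 0 lands with bottom-row=3; cleared 0 line(s) (total 0); column heights now [6 6 4 0 0], max=6
Drop 4: T rot2 at col 2 lands with bottom-row=3; cleared 0 line(s) (total 0); column heights now [6 6 5 5 5], max=6
Drop 5: I rot3 at col 0 lands with bottom-row=6; cleared 0 line(s) (total 0); column heights now [10 6 5 5 5], max=10
Drop 6: S rot0 at col 2 lands with bottom-row=5; cleared 0 line(s) (total 0); column heights now [10 6 6 7 7], max=10

Answer: 0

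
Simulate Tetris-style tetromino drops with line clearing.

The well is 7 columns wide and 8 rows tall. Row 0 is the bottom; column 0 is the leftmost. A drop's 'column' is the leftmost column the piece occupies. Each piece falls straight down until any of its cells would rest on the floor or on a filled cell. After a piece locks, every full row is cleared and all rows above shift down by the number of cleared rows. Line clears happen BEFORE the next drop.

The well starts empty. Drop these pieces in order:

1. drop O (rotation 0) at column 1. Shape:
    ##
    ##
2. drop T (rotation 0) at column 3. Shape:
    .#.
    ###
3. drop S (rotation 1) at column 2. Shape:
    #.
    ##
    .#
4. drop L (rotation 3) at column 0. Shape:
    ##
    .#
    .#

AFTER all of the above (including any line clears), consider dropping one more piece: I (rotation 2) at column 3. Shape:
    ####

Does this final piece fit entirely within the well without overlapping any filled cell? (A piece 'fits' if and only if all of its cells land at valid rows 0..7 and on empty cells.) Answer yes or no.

Drop 1: O rot0 at col 1 lands with bottom-row=0; cleared 0 line(s) (total 0); column heights now [0 2 2 0 0 0 0], max=2
Drop 2: T rot0 at col 3 lands with bottom-row=0; cleared 0 line(s) (total 0); column heights now [0 2 2 1 2 1 0], max=2
Drop 3: S rot1 at col 2 lands with bottom-row=1; cleared 0 line(s) (total 0); column heights now [0 2 4 3 2 1 0], max=4
Drop 4: L rot3 at col 0 lands with bottom-row=2; cleared 0 line(s) (total 0); column heights now [5 5 4 3 2 1 0], max=5
Test piece I rot2 at col 3 (width 4): heights before test = [5 5 4 3 2 1 0]; fits = True

Answer: yes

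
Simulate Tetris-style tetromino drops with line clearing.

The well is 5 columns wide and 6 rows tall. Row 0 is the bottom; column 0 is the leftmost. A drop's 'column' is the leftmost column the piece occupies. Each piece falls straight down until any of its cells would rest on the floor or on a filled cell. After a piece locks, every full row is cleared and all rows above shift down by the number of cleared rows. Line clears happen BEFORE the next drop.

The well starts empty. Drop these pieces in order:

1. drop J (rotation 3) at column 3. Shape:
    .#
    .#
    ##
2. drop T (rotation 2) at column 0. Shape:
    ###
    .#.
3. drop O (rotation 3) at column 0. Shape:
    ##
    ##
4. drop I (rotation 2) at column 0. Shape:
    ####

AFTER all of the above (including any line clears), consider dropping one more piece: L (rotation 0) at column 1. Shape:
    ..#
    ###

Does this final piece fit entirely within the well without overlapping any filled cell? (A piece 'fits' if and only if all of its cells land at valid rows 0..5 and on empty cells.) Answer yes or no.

Answer: no

Derivation:
Drop 1: J rot3 at col 3 lands with bottom-row=0; cleared 0 line(s) (total 0); column heights now [0 0 0 1 3], max=3
Drop 2: T rot2 at col 0 lands with bottom-row=0; cleared 0 line(s) (total 0); column heights now [2 2 2 1 3], max=3
Drop 3: O rot3 at col 0 lands with bottom-row=2; cleared 0 line(s) (total 0); column heights now [4 4 2 1 3], max=4
Drop 4: I rot2 at col 0 lands with bottom-row=4; cleared 0 line(s) (total 0); column heights now [5 5 5 5 3], max=5
Test piece L rot0 at col 1 (width 3): heights before test = [5 5 5 5 3]; fits = False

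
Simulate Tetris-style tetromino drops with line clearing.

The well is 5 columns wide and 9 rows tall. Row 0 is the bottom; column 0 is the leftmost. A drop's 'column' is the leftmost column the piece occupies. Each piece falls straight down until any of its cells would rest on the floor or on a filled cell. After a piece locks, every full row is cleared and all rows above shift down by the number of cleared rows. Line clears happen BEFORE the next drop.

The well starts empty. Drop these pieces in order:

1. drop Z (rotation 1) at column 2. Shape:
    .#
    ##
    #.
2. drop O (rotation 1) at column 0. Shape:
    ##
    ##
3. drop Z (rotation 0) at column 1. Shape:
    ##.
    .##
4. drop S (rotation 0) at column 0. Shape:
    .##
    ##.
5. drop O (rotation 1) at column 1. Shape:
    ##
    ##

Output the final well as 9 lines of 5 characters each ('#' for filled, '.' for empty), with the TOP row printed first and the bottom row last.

Answer: .##..
.##..
.##..
##...
.##..
..##.
...#.
####.
###..

Derivation:
Drop 1: Z rot1 at col 2 lands with bottom-row=0; cleared 0 line(s) (total 0); column heights now [0 0 2 3 0], max=3
Drop 2: O rot1 at col 0 lands with bottom-row=0; cleared 0 line(s) (total 0); column heights now [2 2 2 3 0], max=3
Drop 3: Z rot0 at col 1 lands with bottom-row=3; cleared 0 line(s) (total 0); column heights now [2 5 5 4 0], max=5
Drop 4: S rot0 at col 0 lands with bottom-row=5; cleared 0 line(s) (total 0); column heights now [6 7 7 4 0], max=7
Drop 5: O rot1 at col 1 lands with bottom-row=7; cleared 0 line(s) (total 0); column heights now [6 9 9 4 0], max=9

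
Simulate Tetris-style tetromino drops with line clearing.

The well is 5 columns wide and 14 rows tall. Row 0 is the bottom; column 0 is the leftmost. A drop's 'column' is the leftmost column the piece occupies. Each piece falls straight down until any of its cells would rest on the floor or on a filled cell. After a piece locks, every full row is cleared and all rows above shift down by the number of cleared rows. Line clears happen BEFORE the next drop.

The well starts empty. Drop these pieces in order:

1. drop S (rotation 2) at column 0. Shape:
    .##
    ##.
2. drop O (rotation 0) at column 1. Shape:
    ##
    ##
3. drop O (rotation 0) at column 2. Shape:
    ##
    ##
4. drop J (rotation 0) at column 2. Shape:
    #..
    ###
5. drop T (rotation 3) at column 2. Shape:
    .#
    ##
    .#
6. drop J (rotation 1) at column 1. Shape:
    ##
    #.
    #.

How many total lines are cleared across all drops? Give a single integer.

Drop 1: S rot2 at col 0 lands with bottom-row=0; cleared 0 line(s) (total 0); column heights now [1 2 2 0 0], max=2
Drop 2: O rot0 at col 1 lands with bottom-row=2; cleared 0 line(s) (total 0); column heights now [1 4 4 0 0], max=4
Drop 3: O rot0 at col 2 lands with bottom-row=4; cleared 0 line(s) (total 0); column heights now [1 4 6 6 0], max=6
Drop 4: J rot0 at col 2 lands with bottom-row=6; cleared 0 line(s) (total 0); column heights now [1 4 8 7 7], max=8
Drop 5: T rot3 at col 2 lands with bottom-row=7; cleared 0 line(s) (total 0); column heights now [1 4 9 10 7], max=10
Drop 6: J rot1 at col 1 lands with bottom-row=7; cleared 0 line(s) (total 0); column heights now [1 10 10 10 7], max=10

Answer: 0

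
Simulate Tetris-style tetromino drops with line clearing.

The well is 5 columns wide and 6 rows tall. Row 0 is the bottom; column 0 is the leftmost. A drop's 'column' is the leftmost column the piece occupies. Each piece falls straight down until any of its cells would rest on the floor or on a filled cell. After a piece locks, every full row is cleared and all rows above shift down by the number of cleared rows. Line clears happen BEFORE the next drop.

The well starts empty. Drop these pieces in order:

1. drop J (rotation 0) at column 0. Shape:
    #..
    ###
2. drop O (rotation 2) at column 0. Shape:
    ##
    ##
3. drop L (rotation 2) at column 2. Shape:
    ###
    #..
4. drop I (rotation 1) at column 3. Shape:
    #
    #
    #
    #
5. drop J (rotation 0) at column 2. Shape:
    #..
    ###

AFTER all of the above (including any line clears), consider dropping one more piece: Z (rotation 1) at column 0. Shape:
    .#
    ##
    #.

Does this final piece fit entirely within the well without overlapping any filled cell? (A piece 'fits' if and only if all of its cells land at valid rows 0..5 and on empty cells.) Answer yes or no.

Answer: yes

Derivation:
Drop 1: J rot0 at col 0 lands with bottom-row=0; cleared 0 line(s) (total 0); column heights now [2 1 1 0 0], max=2
Drop 2: O rot2 at col 0 lands with bottom-row=2; cleared 0 line(s) (total 0); column heights now [4 4 1 0 0], max=4
Drop 3: L rot2 at col 2 lands with bottom-row=1; cleared 1 line(s) (total 1); column heights now [3 3 2 0 0], max=3
Drop 4: I rot1 at col 3 lands with bottom-row=0; cleared 0 line(s) (total 1); column heights now [3 3 2 4 0], max=4
Drop 5: J rot0 at col 2 lands with bottom-row=4; cleared 0 line(s) (total 1); column heights now [3 3 6 5 5], max=6
Test piece Z rot1 at col 0 (width 2): heights before test = [3 3 6 5 5]; fits = True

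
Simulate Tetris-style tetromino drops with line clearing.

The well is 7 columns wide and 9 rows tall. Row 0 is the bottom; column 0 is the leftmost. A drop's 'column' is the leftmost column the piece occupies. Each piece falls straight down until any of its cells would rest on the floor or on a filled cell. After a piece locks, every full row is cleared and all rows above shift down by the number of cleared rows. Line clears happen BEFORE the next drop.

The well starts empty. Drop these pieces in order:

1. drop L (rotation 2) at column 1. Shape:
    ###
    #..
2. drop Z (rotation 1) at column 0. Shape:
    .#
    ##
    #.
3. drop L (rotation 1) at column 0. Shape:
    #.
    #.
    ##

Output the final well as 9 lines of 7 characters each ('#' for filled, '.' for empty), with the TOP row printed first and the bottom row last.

Drop 1: L rot2 at col 1 lands with bottom-row=0; cleared 0 line(s) (total 0); column heights now [0 2 2 2 0 0 0], max=2
Drop 2: Z rot1 at col 0 lands with bottom-row=1; cleared 0 line(s) (total 0); column heights now [3 4 2 2 0 0 0], max=4
Drop 3: L rot1 at col 0 lands with bottom-row=4; cleared 0 line(s) (total 0); column heights now [7 5 2 2 0 0 0], max=7

Answer: .......
.......
#......
#......
##.....
.#.....
##.....
####...
.#.....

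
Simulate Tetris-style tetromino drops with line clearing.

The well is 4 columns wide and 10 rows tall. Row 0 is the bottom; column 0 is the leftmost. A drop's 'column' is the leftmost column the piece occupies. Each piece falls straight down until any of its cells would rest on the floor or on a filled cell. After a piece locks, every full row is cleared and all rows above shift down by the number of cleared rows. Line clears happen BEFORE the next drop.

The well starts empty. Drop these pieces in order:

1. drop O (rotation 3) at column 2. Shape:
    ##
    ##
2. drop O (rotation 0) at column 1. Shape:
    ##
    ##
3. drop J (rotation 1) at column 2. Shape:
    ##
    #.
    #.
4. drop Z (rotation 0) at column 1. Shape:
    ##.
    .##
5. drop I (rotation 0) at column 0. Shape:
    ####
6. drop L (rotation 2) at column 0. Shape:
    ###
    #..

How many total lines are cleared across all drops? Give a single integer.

Answer: 1

Derivation:
Drop 1: O rot3 at col 2 lands with bottom-row=0; cleared 0 line(s) (total 0); column heights now [0 0 2 2], max=2
Drop 2: O rot0 at col 1 lands with bottom-row=2; cleared 0 line(s) (total 0); column heights now [0 4 4 2], max=4
Drop 3: J rot1 at col 2 lands with bottom-row=4; cleared 0 line(s) (total 0); column heights now [0 4 7 7], max=7
Drop 4: Z rot0 at col 1 lands with bottom-row=7; cleared 0 line(s) (total 0); column heights now [0 9 9 8], max=9
Drop 5: I rot0 at col 0 lands with bottom-row=9; cleared 1 line(s) (total 1); column heights now [0 9 9 8], max=9
Drop 6: L rot2 at col 0 lands with bottom-row=8; cleared 0 line(s) (total 1); column heights now [10 10 10 8], max=10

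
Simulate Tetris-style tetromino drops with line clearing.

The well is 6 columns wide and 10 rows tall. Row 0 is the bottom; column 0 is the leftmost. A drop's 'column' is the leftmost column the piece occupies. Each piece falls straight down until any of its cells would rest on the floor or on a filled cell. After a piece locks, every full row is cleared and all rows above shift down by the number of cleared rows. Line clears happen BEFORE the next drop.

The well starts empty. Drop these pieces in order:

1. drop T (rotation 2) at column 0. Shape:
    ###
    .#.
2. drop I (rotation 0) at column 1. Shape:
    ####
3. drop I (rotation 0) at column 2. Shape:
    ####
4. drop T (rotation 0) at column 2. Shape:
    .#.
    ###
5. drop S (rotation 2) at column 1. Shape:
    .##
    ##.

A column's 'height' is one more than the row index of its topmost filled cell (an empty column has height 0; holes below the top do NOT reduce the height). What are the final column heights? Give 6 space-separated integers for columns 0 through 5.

Drop 1: T rot2 at col 0 lands with bottom-row=0; cleared 0 line(s) (total 0); column heights now [2 2 2 0 0 0], max=2
Drop 2: I rot0 at col 1 lands with bottom-row=2; cleared 0 line(s) (total 0); column heights now [2 3 3 3 3 0], max=3
Drop 3: I rot0 at col 2 lands with bottom-row=3; cleared 0 line(s) (total 0); column heights now [2 3 4 4 4 4], max=4
Drop 4: T rot0 at col 2 lands with bottom-row=4; cleared 0 line(s) (total 0); column heights now [2 3 5 6 5 4], max=6
Drop 5: S rot2 at col 1 lands with bottom-row=5; cleared 0 line(s) (total 0); column heights now [2 6 7 7 5 4], max=7

Answer: 2 6 7 7 5 4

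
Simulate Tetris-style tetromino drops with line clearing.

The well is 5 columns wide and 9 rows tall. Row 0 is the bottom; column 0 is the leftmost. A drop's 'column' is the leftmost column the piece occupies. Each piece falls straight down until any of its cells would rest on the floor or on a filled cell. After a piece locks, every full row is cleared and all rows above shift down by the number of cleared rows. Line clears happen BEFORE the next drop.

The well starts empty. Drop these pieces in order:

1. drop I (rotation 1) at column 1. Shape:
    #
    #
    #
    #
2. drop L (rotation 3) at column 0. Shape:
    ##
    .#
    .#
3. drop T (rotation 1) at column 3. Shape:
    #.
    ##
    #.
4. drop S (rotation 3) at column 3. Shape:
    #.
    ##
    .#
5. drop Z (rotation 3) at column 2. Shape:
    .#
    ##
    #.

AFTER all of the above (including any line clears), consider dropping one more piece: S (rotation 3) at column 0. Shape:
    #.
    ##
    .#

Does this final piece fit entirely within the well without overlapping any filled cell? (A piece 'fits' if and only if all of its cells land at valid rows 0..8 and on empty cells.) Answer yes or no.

Drop 1: I rot1 at col 1 lands with bottom-row=0; cleared 0 line(s) (total 0); column heights now [0 4 0 0 0], max=4
Drop 2: L rot3 at col 0 lands with bottom-row=4; cleared 0 line(s) (total 0); column heights now [7 7 0 0 0], max=7
Drop 3: T rot1 at col 3 lands with bottom-row=0; cleared 0 line(s) (total 0); column heights now [7 7 0 3 2], max=7
Drop 4: S rot3 at col 3 lands with bottom-row=2; cleared 0 line(s) (total 0); column heights now [7 7 0 5 4], max=7
Drop 5: Z rot3 at col 2 lands with bottom-row=4; cleared 0 line(s) (total 0); column heights now [7 7 6 7 4], max=7
Test piece S rot3 at col 0 (width 2): heights before test = [7 7 6 7 4]; fits = False

Answer: no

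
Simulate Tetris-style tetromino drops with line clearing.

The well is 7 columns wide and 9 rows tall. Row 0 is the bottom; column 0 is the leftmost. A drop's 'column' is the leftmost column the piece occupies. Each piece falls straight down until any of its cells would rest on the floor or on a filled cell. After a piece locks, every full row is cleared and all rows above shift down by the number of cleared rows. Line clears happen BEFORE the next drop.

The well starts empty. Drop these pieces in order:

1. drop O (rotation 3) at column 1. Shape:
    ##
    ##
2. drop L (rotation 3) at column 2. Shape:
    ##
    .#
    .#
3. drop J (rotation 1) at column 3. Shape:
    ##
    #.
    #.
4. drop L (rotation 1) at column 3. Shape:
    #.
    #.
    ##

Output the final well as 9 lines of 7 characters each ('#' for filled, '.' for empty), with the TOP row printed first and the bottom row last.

Answer: ...#...
...#...
...##..
...##..
...#...
...#...
..##...
.###...
.###...

Derivation:
Drop 1: O rot3 at col 1 lands with bottom-row=0; cleared 0 line(s) (total 0); column heights now [0 2 2 0 0 0 0], max=2
Drop 2: L rot3 at col 2 lands with bottom-row=0; cleared 0 line(s) (total 0); column heights now [0 2 3 3 0 0 0], max=3
Drop 3: J rot1 at col 3 lands with bottom-row=3; cleared 0 line(s) (total 0); column heights now [0 2 3 6 6 0 0], max=6
Drop 4: L rot1 at col 3 lands with bottom-row=6; cleared 0 line(s) (total 0); column heights now [0 2 3 9 7 0 0], max=9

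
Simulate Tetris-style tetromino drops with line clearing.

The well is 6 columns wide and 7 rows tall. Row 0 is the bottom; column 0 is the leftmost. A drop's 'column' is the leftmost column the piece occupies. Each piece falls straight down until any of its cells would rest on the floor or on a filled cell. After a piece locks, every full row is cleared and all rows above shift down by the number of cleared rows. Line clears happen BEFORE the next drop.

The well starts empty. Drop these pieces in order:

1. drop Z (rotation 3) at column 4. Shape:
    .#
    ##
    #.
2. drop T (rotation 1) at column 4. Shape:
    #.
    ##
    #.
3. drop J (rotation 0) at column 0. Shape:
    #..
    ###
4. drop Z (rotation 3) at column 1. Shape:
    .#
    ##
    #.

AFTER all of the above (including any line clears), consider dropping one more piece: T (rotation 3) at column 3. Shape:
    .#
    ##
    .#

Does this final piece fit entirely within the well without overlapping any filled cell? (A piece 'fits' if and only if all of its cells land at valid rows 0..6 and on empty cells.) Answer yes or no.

Answer: no

Derivation:
Drop 1: Z rot3 at col 4 lands with bottom-row=0; cleared 0 line(s) (total 0); column heights now [0 0 0 0 2 3], max=3
Drop 2: T rot1 at col 4 lands with bottom-row=2; cleared 0 line(s) (total 0); column heights now [0 0 0 0 5 4], max=5
Drop 3: J rot0 at col 0 lands with bottom-row=0; cleared 0 line(s) (total 0); column heights now [2 1 1 0 5 4], max=5
Drop 4: Z rot3 at col 1 lands with bottom-row=1; cleared 0 line(s) (total 0); column heights now [2 3 4 0 5 4], max=5
Test piece T rot3 at col 3 (width 2): heights before test = [2 3 4 0 5 4]; fits = False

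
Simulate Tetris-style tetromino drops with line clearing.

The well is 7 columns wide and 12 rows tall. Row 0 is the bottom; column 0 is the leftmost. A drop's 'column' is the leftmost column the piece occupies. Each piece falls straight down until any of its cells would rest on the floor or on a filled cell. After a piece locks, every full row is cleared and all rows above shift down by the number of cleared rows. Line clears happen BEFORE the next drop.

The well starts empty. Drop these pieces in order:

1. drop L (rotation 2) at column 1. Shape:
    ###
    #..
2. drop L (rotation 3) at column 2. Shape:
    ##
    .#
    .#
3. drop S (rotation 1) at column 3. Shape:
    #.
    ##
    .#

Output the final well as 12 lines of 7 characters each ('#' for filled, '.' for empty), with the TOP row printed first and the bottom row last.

Drop 1: L rot2 at col 1 lands with bottom-row=0; cleared 0 line(s) (total 0); column heights now [0 2 2 2 0 0 0], max=2
Drop 2: L rot3 at col 2 lands with bottom-row=2; cleared 0 line(s) (total 0); column heights now [0 2 5 5 0 0 0], max=5
Drop 3: S rot1 at col 3 lands with bottom-row=4; cleared 0 line(s) (total 0); column heights now [0 2 5 7 6 0 0], max=7

Answer: .......
.......
.......
.......
.......
...#...
...##..
..###..
...#...
...#...
.###...
.#.....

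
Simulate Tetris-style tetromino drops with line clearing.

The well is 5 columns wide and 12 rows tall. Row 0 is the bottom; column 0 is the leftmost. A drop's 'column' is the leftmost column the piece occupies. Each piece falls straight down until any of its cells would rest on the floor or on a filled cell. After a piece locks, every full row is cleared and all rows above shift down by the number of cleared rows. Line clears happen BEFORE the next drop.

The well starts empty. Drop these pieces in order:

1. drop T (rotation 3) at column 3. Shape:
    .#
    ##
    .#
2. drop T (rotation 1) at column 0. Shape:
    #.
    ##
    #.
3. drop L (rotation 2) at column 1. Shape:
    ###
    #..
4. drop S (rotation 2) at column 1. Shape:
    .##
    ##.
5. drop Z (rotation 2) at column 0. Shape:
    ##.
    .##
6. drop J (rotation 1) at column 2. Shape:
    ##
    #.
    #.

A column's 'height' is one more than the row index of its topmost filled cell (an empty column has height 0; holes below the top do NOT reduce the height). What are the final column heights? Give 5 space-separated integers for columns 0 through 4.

Drop 1: T rot3 at col 3 lands with bottom-row=0; cleared 0 line(s) (total 0); column heights now [0 0 0 2 3], max=3
Drop 2: T rot1 at col 0 lands with bottom-row=0; cleared 0 line(s) (total 0); column heights now [3 2 0 2 3], max=3
Drop 3: L rot2 at col 1 lands with bottom-row=2; cleared 0 line(s) (total 0); column heights now [3 4 4 4 3], max=4
Drop 4: S rot2 at col 1 lands with bottom-row=4; cleared 0 line(s) (total 0); column heights now [3 5 6 6 3], max=6
Drop 5: Z rot2 at col 0 lands with bottom-row=6; cleared 0 line(s) (total 0); column heights now [8 8 7 6 3], max=8
Drop 6: J rot1 at col 2 lands with bottom-row=7; cleared 0 line(s) (total 0); column heights now [8 8 10 10 3], max=10

Answer: 8 8 10 10 3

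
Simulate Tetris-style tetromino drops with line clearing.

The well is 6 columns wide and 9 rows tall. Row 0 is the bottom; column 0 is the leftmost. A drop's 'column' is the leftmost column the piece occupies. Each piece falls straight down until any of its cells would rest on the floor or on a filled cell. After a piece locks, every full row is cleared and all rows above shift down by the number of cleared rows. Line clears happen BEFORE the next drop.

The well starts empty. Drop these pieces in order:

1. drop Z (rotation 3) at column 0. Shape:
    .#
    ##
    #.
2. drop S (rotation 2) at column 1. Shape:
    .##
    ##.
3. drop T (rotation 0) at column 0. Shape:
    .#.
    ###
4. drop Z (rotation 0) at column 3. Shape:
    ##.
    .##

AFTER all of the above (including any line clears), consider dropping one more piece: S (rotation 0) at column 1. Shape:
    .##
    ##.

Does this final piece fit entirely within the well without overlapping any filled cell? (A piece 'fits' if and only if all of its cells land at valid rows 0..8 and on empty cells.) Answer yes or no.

Answer: yes

Derivation:
Drop 1: Z rot3 at col 0 lands with bottom-row=0; cleared 0 line(s) (total 0); column heights now [2 3 0 0 0 0], max=3
Drop 2: S rot2 at col 1 lands with bottom-row=3; cleared 0 line(s) (total 0); column heights now [2 4 5 5 0 0], max=5
Drop 3: T rot0 at col 0 lands with bottom-row=5; cleared 0 line(s) (total 0); column heights now [6 7 6 5 0 0], max=7
Drop 4: Z rot0 at col 3 lands with bottom-row=4; cleared 0 line(s) (total 0); column heights now [6 7 6 6 6 5], max=7
Test piece S rot0 at col 1 (width 3): heights before test = [6 7 6 6 6 5]; fits = True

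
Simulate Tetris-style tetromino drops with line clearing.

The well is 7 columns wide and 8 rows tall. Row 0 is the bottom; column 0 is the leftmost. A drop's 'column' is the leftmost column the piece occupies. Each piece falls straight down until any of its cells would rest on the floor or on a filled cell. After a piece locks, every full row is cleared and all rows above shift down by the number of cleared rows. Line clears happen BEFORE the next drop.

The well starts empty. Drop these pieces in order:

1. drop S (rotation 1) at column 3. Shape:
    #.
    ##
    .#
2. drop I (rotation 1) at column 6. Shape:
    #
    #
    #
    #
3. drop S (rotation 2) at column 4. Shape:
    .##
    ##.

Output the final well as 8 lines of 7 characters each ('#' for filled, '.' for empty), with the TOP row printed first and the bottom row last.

Answer: .......
.......
.......
.....##
....###
...#..#
...##.#
....#.#

Derivation:
Drop 1: S rot1 at col 3 lands with bottom-row=0; cleared 0 line(s) (total 0); column heights now [0 0 0 3 2 0 0], max=3
Drop 2: I rot1 at col 6 lands with bottom-row=0; cleared 0 line(s) (total 0); column heights now [0 0 0 3 2 0 4], max=4
Drop 3: S rot2 at col 4 lands with bottom-row=3; cleared 0 line(s) (total 0); column heights now [0 0 0 3 4 5 5], max=5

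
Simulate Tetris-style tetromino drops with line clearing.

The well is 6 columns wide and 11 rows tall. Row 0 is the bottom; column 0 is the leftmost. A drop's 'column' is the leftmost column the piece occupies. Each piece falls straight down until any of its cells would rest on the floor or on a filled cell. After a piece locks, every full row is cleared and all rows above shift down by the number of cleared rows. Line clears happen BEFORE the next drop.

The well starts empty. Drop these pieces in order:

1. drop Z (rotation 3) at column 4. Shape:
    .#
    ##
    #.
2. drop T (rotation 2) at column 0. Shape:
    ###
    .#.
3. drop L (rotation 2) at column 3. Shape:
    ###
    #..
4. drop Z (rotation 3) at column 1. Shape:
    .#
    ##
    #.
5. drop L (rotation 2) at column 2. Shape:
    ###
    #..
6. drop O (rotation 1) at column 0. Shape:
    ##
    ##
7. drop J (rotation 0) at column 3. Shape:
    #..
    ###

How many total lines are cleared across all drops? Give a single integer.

Answer: 0

Derivation:
Drop 1: Z rot3 at col 4 lands with bottom-row=0; cleared 0 line(s) (total 0); column heights now [0 0 0 0 2 3], max=3
Drop 2: T rot2 at col 0 lands with bottom-row=0; cleared 0 line(s) (total 0); column heights now [2 2 2 0 2 3], max=3
Drop 3: L rot2 at col 3 lands with bottom-row=2; cleared 0 line(s) (total 0); column heights now [2 2 2 4 4 4], max=4
Drop 4: Z rot3 at col 1 lands with bottom-row=2; cleared 0 line(s) (total 0); column heights now [2 4 5 4 4 4], max=5
Drop 5: L rot2 at col 2 lands with bottom-row=5; cleared 0 line(s) (total 0); column heights now [2 4 7 7 7 4], max=7
Drop 6: O rot1 at col 0 lands with bottom-row=4; cleared 0 line(s) (total 0); column heights now [6 6 7 7 7 4], max=7
Drop 7: J rot0 at col 3 lands with bottom-row=7; cleared 0 line(s) (total 0); column heights now [6 6 7 9 8 8], max=9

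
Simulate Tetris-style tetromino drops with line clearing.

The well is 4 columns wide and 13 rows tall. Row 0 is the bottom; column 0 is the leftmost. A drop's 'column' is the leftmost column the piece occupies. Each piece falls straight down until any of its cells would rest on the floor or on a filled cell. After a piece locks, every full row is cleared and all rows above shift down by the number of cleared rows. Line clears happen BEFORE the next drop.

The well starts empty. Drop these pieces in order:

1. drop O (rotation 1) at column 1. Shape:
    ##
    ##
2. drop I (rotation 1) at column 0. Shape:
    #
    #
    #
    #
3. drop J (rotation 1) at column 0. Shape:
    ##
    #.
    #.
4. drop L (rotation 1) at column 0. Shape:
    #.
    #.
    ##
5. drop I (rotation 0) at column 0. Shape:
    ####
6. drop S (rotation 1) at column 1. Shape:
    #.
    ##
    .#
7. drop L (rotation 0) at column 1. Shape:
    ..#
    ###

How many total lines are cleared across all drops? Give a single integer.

Drop 1: O rot1 at col 1 lands with bottom-row=0; cleared 0 line(s) (total 0); column heights now [0 2 2 0], max=2
Drop 2: I rot1 at col 0 lands with bottom-row=0; cleared 0 line(s) (total 0); column heights now [4 2 2 0], max=4
Drop 3: J rot1 at col 0 lands with bottom-row=4; cleared 0 line(s) (total 0); column heights now [7 7 2 0], max=7
Drop 4: L rot1 at col 0 lands with bottom-row=7; cleared 0 line(s) (total 0); column heights now [10 8 2 0], max=10
Drop 5: I rot0 at col 0 lands with bottom-row=10; cleared 1 line(s) (total 1); column heights now [10 8 2 0], max=10
Drop 6: S rot1 at col 1 lands with bottom-row=7; cleared 0 line(s) (total 1); column heights now [10 10 9 0], max=10
Drop 7: L rot0 at col 1 lands with bottom-row=10; cleared 0 line(s) (total 1); column heights now [10 11 11 12], max=12

Answer: 1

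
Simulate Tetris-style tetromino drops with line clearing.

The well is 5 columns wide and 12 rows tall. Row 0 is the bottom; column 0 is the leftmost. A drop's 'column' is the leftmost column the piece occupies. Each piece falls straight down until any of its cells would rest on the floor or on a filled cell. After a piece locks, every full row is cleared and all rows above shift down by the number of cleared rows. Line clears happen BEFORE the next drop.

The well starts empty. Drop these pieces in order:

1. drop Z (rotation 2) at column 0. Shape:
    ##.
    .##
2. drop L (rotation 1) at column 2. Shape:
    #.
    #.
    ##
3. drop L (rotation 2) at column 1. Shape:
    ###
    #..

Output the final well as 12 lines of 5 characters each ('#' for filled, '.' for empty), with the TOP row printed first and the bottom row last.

Answer: .....
.....
.....
.....
.....
.....
.....
.###.
.##..
..#..
####.
.##..

Derivation:
Drop 1: Z rot2 at col 0 lands with bottom-row=0; cleared 0 line(s) (total 0); column heights now [2 2 1 0 0], max=2
Drop 2: L rot1 at col 2 lands with bottom-row=1; cleared 0 line(s) (total 0); column heights now [2 2 4 2 0], max=4
Drop 3: L rot2 at col 1 lands with bottom-row=3; cleared 0 line(s) (total 0); column heights now [2 5 5 5 0], max=5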